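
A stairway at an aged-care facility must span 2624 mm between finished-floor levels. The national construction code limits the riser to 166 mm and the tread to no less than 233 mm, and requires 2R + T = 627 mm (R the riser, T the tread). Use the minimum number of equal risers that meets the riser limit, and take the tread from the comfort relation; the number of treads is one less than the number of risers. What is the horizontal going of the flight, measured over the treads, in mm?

⌈2624/166⌉ = 16 risers.
R = 2624 ÷ 16 = 164 mm.
From 2R + T = 627: T = 627 − 328 = 299 mm.
16 risers give 15 treads; going = 15 × 299 = 4485 mm.

4485 mm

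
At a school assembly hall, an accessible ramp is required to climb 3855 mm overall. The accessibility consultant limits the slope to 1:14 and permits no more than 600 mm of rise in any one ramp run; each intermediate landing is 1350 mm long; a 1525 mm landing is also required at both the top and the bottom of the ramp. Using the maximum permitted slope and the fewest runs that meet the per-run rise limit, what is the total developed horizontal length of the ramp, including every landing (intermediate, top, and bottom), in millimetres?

65120 mm

At most 600 each: 3855/600 = 6.42, giving 7 ramp runs. That means 6 intermediate landings.
Horizontal run for 3855 mm of rise at 1:14 is 3855 × 14 = 53970 mm.
Intermediate landings: 6 × 1350 = 8100 mm.
Top and bottom landings: 2 × 1525 = 3050 mm.
Total = 53970 + 8100 + 3050 = 65120 mm.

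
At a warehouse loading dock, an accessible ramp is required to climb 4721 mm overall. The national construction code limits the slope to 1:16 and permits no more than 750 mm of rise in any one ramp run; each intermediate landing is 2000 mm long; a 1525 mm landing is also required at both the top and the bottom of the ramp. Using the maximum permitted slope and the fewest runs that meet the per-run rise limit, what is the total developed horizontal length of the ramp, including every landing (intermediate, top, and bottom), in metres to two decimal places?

90.59 m

4721 / 750 = 6.295 → round up to 7 ramp runs. That means 6 intermediate landings.
Ramp run (horizontal) at 1:16: 4721 × 16 = 75536 mm.
6 intermediate landings contribute 6 × 2000 = 12000 mm.
Top and bottom landings: 2 × 1525 = 3050 mm.
Total = 75536 + 12000 + 3050 = 90586 mm.
= 90.59 m.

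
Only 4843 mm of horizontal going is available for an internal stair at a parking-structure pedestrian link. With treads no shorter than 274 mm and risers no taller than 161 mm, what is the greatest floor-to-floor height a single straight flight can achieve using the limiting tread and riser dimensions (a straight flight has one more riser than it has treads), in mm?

2898 mm

Treads that fit: ⌊4843 / 274⌋ = 17.
Risers = treads + 1 = 18.
Maximum height = 18 × 161 = 2898 mm.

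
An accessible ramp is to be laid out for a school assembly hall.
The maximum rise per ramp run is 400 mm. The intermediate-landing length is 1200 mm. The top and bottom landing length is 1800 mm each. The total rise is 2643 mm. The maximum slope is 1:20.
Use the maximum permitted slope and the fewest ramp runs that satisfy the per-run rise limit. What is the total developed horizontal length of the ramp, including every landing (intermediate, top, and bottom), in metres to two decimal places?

At most 400 each: 2643/400 = 6.61, giving 7 ramp runs. That means 6 intermediate landings.
Horizontal run for 2643 mm of rise at 1:20 is 2643 × 20 = 52860 mm.
6 intermediate landings contribute 6 × 1200 = 7200 mm.
Top and bottom landings: 2 × 1800 = 3600 mm.
Total = 52860 + 7200 + 3600 = 63660 mm.
= 63.66 m.

63.66 m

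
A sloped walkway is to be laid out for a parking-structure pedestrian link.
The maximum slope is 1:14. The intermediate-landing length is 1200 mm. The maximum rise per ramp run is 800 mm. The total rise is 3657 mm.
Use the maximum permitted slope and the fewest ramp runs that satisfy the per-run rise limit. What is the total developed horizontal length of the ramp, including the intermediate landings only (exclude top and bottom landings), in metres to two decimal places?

56.00 m

At most 800 each: 3657/800 = 4.57, giving 5 ramp runs. That means 4 intermediate landings.
Horizontal run for 3657 mm of rise at 1:14 is 3657 × 14 = 51198 mm.
4 intermediate landings contribute 4 × 1200 = 4800 mm.
Total developed length = 51198 + 4800 = 55998 mm.
= 56.00 m.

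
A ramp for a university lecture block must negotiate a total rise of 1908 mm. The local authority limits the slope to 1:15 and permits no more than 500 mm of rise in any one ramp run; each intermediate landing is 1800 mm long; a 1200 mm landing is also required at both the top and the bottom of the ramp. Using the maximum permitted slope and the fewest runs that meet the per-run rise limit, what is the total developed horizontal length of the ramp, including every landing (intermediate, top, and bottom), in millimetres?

36420 mm

1908 / 500 = 3.816 → round up to 4 ramp runs. That means 3 intermediate landings.
Horizontal run for 1908 mm of rise at 1:15 is 1908 × 15 = 28620 mm.
3 intermediate landings contribute 3 × 1800 = 5400 mm.
Top and bottom landings: 2 × 1200 = 2400 mm.
Total = 28620 + 5400 + 2400 = 36420 mm.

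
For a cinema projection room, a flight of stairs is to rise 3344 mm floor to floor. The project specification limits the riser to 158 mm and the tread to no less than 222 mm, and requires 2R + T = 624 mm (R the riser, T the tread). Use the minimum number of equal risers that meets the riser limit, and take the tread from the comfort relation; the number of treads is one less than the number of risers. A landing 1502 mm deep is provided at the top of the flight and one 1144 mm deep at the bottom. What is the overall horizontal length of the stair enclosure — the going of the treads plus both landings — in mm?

9366 mm

3344 / 158 = 21.165 → round up to 22 risers.
Each riser is 3344/22 = 152 mm (≤ 158 mm).
From 2R + T = 624: T = 624 − 304 = 320 mm.
Going = (22 − 1) × 320 = 6720 mm.
Enclosure = 6720 + 1502 + 1144 = 9366 mm.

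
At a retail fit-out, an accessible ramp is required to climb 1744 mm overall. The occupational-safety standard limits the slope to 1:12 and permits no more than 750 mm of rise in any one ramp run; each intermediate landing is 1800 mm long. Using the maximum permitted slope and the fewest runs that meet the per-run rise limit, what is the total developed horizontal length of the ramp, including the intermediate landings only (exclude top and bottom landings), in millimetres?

1744 / 750 = 2.33, so 3 ramp runs are needed. That means 2 intermediate landings.
Horizontal run for 1744 mm of rise at 1:12 is 1744 × 12 = 20928 mm.
2 intermediate landings contribute 2 × 1800 = 3600 mm.
Developed length = 20928 + 3600 = 24528 mm.

24528 mm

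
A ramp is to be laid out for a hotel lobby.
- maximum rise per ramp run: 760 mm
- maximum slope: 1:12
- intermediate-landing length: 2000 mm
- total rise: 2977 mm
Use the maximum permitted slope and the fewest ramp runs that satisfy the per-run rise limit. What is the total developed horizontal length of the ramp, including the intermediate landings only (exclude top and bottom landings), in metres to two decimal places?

2977 / 760 = 3.92, so 4 ramp runs are needed. That means 3 intermediate landings.
Ramp run (horizontal) at 1:12: 2977 × 12 = 35724 mm.
Intermediate landings: 3 × 2000 = 6000 mm.
Developed length = 35724 + 6000 = 41724 mm.
= 41.72 m.

41.72 m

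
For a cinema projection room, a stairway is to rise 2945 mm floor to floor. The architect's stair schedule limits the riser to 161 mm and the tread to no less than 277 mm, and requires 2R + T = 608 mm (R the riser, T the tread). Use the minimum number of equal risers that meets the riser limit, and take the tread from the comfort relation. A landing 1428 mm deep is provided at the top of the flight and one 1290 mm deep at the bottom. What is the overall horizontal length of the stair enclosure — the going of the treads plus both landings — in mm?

At most 161 each: 2945/161 = 18.29, giving 19 risers.
Each riser is 2945/19 = 155 mm (≤ 161 mm).
T = 608 − 2·155 = 298 mm, which satisfies the 277 mm minimum.
Going = (19 − 1) × 298 = 5364 mm.
Add landings: 5364 + 1428 + 1290 = 8082 mm.

8082 mm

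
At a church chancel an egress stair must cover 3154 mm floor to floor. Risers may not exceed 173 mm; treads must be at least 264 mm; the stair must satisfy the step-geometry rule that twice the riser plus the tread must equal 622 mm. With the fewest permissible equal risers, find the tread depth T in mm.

⌈3154/173⌉ = 19 risers.
Each riser is 3154/19 = 166 mm (≤ 173 mm).
Tread T = 622 − 2 × 166 = 290 mm (≥ 264 mm).

290 mm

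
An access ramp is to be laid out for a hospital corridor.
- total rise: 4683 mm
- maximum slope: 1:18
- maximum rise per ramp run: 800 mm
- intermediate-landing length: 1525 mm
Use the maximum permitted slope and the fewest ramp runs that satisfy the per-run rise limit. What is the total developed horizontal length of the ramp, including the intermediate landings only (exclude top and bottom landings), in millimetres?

At most 800 each: 4683/800 = 5.85, giving 6 ramp runs. That means 5 intermediate landings.
Ramp run (horizontal) at 1:18: 4683 × 18 = 84294 mm.
5 intermediate landings contribute 5 × 1525 = 7625 mm.
Total developed length = 84294 + 7625 = 91919 mm.

91919 mm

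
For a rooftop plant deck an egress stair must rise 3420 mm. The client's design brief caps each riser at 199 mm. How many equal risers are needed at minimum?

18 risers

3420 / 199 = 17.19, so 18 risers are needed.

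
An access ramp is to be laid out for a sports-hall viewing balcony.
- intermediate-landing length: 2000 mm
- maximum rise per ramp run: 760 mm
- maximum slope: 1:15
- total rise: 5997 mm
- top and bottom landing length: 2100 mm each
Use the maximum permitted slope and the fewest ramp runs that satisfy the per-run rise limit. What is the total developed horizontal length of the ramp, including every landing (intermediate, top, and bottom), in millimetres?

5997 / 760 = 7.891 → round up to 8 ramp runs. That means 7 intermediate landings.
Horizontal run for 5997 mm of rise at 1:15 is 5997 × 15 = 89955 mm.
7 intermediate landings contribute 7 × 2000 = 14000 mm.
Top and bottom landings: 2 × 2100 = 4200 mm.
Total = 89955 + 14000 + 4200 = 108155 mm.

108155 mm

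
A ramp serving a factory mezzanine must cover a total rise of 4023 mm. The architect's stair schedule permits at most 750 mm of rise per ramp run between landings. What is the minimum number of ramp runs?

At most 750 each: 4023/750 = 5.36, giving 6 ramp runs.

6 runs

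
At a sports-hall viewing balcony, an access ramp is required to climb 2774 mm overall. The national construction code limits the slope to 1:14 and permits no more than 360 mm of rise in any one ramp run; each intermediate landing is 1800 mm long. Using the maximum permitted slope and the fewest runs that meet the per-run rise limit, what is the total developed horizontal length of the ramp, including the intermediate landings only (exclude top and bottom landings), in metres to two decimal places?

⌈2774/360⌉ = 8 ramp runs. That means 7 intermediate landings.
Ramp run (horizontal) at 1:14: 2774 × 14 = 38836 mm.
Intermediate landings: 7 × 1800 = 12600 mm.
Total developed length = 38836 + 12600 = 51436 mm.
= 51.44 m.

51.44 m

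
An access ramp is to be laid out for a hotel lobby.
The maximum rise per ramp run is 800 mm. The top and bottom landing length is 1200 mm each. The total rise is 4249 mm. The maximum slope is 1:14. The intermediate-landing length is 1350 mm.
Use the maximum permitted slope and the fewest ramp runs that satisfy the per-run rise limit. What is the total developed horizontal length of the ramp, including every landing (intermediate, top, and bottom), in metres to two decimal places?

68.64 m

At most 800 each: 4249/800 = 5.31, giving 6 ramp runs. That means 5 intermediate landings.
Ramp run (horizontal) at 1:14: 4249 × 14 = 59486 mm.
Intermediate landings: 5 × 1350 = 6750 mm.
Top and bottom landings: 2 × 1200 = 2400 mm.
Total = 59486 + 6750 + 2400 = 68636 mm.
= 68.64 m.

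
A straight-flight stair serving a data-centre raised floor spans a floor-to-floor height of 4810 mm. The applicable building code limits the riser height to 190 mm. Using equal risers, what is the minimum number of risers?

4810 / 190 = 25.32, so 26 risers are needed.

26 risers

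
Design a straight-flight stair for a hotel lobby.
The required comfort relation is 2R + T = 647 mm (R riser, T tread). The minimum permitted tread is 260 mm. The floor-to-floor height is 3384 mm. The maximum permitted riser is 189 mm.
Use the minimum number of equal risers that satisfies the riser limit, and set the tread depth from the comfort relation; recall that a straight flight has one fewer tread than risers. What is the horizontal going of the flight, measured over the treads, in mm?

4607 mm

3384 / 189 = 17.905 → round up to 18 risers.
R = 3384 ÷ 18 = 188 mm.
T = 647 − 2·188 = 271 mm, which satisfies the 260 mm minimum.
Treads = 18 − 1 = 17; going = 17 × 271 = 4607 mm.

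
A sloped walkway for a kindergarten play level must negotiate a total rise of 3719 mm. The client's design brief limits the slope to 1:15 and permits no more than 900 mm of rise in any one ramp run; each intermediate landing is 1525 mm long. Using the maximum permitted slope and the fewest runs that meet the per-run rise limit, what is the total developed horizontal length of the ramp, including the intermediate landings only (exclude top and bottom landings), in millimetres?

3719 / 900 = 4.13, so 5 ramp runs are needed. That means 4 intermediate landings.
Ramp run (horizontal) at 1:15: 3719 × 15 = 55785 mm.
4 intermediate landings contribute 4 × 1525 = 6100 mm.
Total developed length = 55785 + 6100 = 61885 mm.

61885 mm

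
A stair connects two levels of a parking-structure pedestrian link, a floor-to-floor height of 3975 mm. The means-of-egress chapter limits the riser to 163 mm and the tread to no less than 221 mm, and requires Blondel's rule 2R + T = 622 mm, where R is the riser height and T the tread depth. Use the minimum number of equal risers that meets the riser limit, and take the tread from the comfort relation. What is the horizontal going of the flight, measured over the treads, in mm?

3975 / 163 = 24.39, so 25 risers are needed.
Each riser is 3975/25 = 159 mm (≤ 163 mm).
T = 622 − 2·159 = 304 mm, which satisfies the 221 mm minimum.
Treads = 25 − 1 = 24; going = 24 × 304 = 7296 mm.

7296 mm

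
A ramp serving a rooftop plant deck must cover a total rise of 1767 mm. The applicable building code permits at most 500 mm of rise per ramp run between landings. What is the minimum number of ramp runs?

4 runs

1767 / 500 = 3.53, so 4 ramp runs are needed.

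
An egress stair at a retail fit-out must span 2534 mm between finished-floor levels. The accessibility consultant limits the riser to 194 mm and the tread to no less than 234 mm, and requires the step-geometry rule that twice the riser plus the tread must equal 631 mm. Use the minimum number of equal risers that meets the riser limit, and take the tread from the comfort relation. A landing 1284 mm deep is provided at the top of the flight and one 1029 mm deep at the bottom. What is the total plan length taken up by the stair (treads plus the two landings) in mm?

5810 mm

At most 194 each: 2534/194 = 13.06, giving 14 risers.
Riser R = 2534 / 14 = 181 mm, within the 194 mm limit.
T = 631 − 2·181 = 269 mm, which satisfies the 234 mm minimum.
Going = (14 − 1) × 269 = 3497 mm.
Add landings: 3497 + 1284 + 1029 = 5810 mm.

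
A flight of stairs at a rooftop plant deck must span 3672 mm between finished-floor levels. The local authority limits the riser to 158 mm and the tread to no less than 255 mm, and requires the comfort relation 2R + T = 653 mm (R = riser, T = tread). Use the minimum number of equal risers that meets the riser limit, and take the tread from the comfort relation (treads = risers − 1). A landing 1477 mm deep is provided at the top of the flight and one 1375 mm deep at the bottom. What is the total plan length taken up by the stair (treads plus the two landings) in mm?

10833 mm

At most 158 each: 3672/158 = 23.24, giving 24 risers.
R = 3672 ÷ 24 = 153 mm.
From 2R + T = 653: T = 653 − 306 = 347 mm.
Going = (24 − 1) × 347 = 7981 mm.
Enclosure = 7981 + 1477 + 1375 = 10833 mm.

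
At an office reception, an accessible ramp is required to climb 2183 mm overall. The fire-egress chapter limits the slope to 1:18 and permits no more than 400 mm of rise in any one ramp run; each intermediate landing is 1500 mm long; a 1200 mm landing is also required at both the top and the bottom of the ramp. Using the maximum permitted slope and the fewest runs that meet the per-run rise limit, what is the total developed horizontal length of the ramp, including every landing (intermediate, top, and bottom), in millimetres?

49194 mm

⌈2183/400⌉ = 6 ramp runs. That means 5 intermediate landings.
Ramp run (horizontal) at 1:18: 2183 × 18 = 39294 mm.
Intermediate landings: 5 × 1500 = 7500 mm.
Top and bottom landings: 2 × 1200 = 2400 mm.
Total = 39294 + 7500 + 2400 = 49194 mm.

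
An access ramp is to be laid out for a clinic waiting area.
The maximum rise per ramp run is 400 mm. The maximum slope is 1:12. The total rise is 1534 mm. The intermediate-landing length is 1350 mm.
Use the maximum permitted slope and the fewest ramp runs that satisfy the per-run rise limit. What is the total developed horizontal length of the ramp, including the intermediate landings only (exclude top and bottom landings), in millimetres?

1534 / 400 = 3.835 → round up to 4 ramp runs. That means 3 intermediate landings.
Ramp run (horizontal) at 1:12: 1534 × 12 = 18408 mm.
Intermediate landings: 3 × 1350 = 4050 mm.
Total developed length = 18408 + 4050 = 22458 mm.

22458 mm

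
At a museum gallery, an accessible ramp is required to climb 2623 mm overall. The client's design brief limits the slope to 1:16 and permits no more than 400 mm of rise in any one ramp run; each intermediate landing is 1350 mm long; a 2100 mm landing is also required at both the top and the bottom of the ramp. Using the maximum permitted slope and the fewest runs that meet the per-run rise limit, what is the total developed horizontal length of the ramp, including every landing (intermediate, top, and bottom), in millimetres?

54268 mm

At most 400 each: 2623/400 = 6.56, giving 7 ramp runs. That means 6 intermediate landings.
Ramp run (horizontal) at 1:16: 2623 × 16 = 41968 mm.
Intermediate landings: 6 × 1350 = 8100 mm.
Top and bottom landings: 2 × 2100 = 4200 mm.
Total = 41968 + 8100 + 4200 = 54268 mm.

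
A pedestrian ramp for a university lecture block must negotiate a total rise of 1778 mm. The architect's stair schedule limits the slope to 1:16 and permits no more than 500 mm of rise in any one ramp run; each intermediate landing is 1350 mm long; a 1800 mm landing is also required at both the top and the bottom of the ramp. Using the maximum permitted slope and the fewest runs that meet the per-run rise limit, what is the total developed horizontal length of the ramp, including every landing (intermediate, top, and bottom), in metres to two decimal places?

36.10 m

At most 500 each: 1778/500 = 3.56, giving 4 ramp runs. That means 3 intermediate landings.
Ramp run (horizontal) at 1:16: 1778 × 16 = 28448 mm.
Intermediate landings: 3 × 1350 = 4050 mm.
Top and bottom landings: 2 × 1800 = 3600 mm.
Total = 28448 + 4050 + 3600 = 36098 mm.
= 36.10 m.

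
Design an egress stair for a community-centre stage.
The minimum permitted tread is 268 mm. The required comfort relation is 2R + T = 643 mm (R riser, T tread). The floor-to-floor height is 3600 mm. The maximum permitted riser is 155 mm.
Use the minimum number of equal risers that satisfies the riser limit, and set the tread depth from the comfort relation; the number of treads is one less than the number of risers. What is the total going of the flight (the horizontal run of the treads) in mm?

7889 mm

3600 / 155 = 23.23, so 24 risers are needed.
R = 3600 ÷ 24 = 150 mm.
From 2R + T = 643: T = 643 − 300 = 343 mm.
Going = (24 − 1) × 343 = 7889 mm.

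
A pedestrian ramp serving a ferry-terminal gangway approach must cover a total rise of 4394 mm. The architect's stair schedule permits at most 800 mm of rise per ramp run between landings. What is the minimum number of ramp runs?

4394 / 800 = 5.492 → round up to 6 ramp runs.

6 runs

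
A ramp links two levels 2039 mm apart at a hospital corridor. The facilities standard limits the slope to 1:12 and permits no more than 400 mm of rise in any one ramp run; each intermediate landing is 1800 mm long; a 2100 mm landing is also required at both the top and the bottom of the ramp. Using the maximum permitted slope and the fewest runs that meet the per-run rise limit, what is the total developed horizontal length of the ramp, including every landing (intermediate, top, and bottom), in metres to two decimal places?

2039 / 400 = 5.10, so 6 ramp runs are needed. That means 5 intermediate landings.
Ramp run (horizontal) at 1:12: 2039 × 12 = 24468 mm.
5 intermediate landings contribute 5 × 1800 = 9000 mm.
Top and bottom landings: 2 × 2100 = 4200 mm.
Total = 24468 + 9000 + 4200 = 37668 mm.
= 37.67 m.

37.67 m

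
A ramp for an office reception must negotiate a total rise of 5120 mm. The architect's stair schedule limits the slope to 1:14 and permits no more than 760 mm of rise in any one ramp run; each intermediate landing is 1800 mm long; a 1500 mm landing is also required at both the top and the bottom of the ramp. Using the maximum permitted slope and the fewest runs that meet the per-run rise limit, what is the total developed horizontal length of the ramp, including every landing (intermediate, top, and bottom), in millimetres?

85480 mm

At most 760 each: 5120/760 = 6.74, giving 7 ramp runs. That means 6 intermediate landings.
Ramp run (horizontal) at 1:14: 5120 × 14 = 71680 mm.
6 intermediate landings contribute 6 × 1800 = 10800 mm.
Top and bottom landings: 2 × 1500 = 3000 mm.
Total = 71680 + 10800 + 3000 = 85480 mm.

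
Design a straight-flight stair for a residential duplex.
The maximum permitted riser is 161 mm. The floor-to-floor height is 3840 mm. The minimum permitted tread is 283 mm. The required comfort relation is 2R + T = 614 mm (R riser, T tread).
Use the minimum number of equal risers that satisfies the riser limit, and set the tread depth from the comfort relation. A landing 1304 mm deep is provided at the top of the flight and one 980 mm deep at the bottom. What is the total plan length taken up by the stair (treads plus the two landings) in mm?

At most 161 each: 3840/161 = 23.85, giving 24 risers.
R = 3840 ÷ 24 = 160 mm.
Tread T = 614 − 2 × 160 = 294 mm (≥ 283 mm).
24 risers give 23 treads; going = 23 × 294 = 6762 mm.
Enclosure = 6762 + 1304 + 980 = 9046 mm.

9046 mm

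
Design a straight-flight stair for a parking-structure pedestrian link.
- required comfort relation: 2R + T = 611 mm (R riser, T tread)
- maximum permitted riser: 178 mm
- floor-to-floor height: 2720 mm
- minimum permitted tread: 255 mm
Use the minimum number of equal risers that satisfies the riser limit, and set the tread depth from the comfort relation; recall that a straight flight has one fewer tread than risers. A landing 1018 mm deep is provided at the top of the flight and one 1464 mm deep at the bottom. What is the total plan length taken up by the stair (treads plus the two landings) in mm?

6547 mm

2720 / 178 = 15.281 → round up to 16 risers.
R = 2720 ÷ 16 = 170 mm.
T = 611 − 2·170 = 271 mm, which satisfies the 255 mm minimum.
Going = (16 − 1) × 271 = 4065 mm.
Enclosure = 4065 + 1018 + 1464 = 6547 mm.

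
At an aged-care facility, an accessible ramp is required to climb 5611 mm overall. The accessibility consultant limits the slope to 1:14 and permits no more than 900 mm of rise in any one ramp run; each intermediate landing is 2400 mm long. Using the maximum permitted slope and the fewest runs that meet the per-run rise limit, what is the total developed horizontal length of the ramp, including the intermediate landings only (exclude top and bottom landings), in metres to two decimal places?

92.95 m

5611 / 900 = 6.234 → round up to 7 ramp runs. That means 6 intermediate landings.
Ramp run (horizontal) at 1:14: 5611 × 14 = 78554 mm.
Intermediate landings: 6 × 2400 = 14400 mm.
Developed length = 78554 + 14400 = 92954 mm.
= 92.95 m.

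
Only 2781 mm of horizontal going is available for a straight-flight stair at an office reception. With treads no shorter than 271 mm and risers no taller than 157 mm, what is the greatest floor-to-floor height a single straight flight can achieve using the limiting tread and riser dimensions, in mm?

2781 / 271 = 10.26, so 10 treads fit.
Risers = treads + 1 = 11.
Maximum height = 11 × 157 = 1727 mm.

1727 mm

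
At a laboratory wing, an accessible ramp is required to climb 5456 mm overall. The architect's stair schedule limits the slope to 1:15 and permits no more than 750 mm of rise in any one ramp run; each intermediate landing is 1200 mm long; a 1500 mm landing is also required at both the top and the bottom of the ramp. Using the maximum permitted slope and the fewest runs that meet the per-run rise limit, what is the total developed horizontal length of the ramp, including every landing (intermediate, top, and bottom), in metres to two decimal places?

93.24 m

At most 750 each: 5456/750 = 7.27, giving 8 ramp runs. That means 7 intermediate landings.
Horizontal run for 5456 mm of rise at 1:15 is 5456 × 15 = 81840 mm.
Intermediate landings: 7 × 1200 = 8400 mm.
Top and bottom landings: 2 × 1500 = 3000 mm.
Total = 81840 + 8400 + 3000 = 93240 mm.
= 93.24 m.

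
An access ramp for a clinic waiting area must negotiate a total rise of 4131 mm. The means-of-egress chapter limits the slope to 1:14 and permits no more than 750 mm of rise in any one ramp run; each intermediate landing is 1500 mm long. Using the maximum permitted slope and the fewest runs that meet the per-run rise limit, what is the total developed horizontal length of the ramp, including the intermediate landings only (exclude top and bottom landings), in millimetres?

65334 mm

4131 / 750 = 5.508 → round up to 6 ramp runs. That means 5 intermediate landings.
Horizontal run for 4131 mm of rise at 1:14 is 4131 × 14 = 57834 mm.
Intermediate landings: 5 × 1500 = 7500 mm.
Total developed length = 57834 + 7500 = 65334 mm.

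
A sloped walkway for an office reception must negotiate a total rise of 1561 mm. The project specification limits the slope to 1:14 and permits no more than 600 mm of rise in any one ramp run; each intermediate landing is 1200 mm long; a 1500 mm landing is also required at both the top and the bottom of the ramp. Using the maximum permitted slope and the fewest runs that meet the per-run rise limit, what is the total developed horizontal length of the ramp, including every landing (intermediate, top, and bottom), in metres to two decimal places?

1561 / 600 = 2.602 → round up to 3 ramp runs. That means 2 intermediate landings.
Horizontal run for 1561 mm of rise at 1:14 is 1561 × 14 = 21854 mm.
Intermediate landings: 2 × 1200 = 2400 mm.
Top and bottom landings: 2 × 1500 = 3000 mm.
Total = 21854 + 2400 + 3000 = 27254 mm.
= 27.25 m.

27.25 m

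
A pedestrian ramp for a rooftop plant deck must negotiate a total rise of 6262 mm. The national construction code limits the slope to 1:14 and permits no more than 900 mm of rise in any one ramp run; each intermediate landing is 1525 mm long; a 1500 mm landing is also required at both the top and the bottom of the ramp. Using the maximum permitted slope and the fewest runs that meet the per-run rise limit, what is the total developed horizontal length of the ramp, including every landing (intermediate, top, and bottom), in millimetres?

99818 mm

6262 / 900 = 6.958 → round up to 7 ramp runs. That means 6 intermediate landings.
Horizontal run for 6262 mm of rise at 1:14 is 6262 × 14 = 87668 mm.
Intermediate landings: 6 × 1525 = 9150 mm.
Top and bottom landings: 2 × 1500 = 3000 mm.
Total = 87668 + 9150 + 3000 = 99818 mm.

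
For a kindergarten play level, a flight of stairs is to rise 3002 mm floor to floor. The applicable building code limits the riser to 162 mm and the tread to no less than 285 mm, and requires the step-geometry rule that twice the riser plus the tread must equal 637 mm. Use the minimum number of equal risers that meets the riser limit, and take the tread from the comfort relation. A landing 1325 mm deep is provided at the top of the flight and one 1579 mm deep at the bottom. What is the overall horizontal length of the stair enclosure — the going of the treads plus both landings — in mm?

8682 mm

3002 / 162 = 18.53, so 19 risers are needed.
Each riser is 3002/19 = 158 mm (≤ 162 mm).
T = 637 − 2·158 = 321 mm, which satisfies the 285 mm minimum.
Treads = 19 − 1 = 18; going = 18 × 321 = 5778 mm.
Add landings: 5778 + 1325 + 1579 = 8682 mm.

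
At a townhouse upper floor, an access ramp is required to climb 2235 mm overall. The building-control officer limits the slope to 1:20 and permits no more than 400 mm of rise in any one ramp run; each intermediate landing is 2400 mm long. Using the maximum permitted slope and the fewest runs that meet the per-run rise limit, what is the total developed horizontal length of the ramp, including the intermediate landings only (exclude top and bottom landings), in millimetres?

⌈2235/400⌉ = 6 ramp runs. That means 5 intermediate landings.
Ramp run (horizontal) at 1:20: 2235 × 20 = 44700 mm.
5 intermediate landings contribute 5 × 2400 = 12000 mm.
Total developed length = 44700 + 12000 = 56700 mm.

56700 mm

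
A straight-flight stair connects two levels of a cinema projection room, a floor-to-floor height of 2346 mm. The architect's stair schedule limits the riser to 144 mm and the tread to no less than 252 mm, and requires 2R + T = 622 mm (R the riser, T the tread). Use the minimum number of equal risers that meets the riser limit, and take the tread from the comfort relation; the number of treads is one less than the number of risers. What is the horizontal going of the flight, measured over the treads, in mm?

2346 / 144 = 16.292 → round up to 17 risers.
Each riser is 2346/17 = 138 mm (≤ 144 mm).
T = 622 − 2·138 = 346 mm, which satisfies the 252 mm minimum.
Going = (17 − 1) × 346 = 5536 mm.

5536 mm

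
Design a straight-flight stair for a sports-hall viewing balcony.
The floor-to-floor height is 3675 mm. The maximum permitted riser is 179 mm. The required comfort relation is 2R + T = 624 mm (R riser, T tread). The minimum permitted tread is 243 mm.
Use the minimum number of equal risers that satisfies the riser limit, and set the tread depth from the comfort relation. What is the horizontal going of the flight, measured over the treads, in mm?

3675 / 179 = 20.531 → round up to 21 risers.
Riser R = 3675 / 21 = 175 mm, within the 179 mm limit.
T = 624 − 2·175 = 274 mm, which satisfies the 243 mm minimum.
21 risers give 20 treads; going = 20 × 274 = 5480 mm.

5480 mm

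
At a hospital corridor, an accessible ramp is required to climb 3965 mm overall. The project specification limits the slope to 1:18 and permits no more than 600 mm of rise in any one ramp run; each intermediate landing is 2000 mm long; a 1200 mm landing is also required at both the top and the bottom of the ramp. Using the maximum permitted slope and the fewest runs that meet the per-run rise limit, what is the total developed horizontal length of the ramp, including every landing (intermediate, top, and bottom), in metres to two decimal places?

3965 / 600 = 6.61, so 7 ramp runs are needed. That means 6 intermediate landings.
Horizontal run for 3965 mm of rise at 1:18 is 3965 × 18 = 71370 mm.
6 intermediate landings contribute 6 × 2000 = 12000 mm.
Top and bottom landings: 2 × 1200 = 2400 mm.
Total = 71370 + 12000 + 2400 = 85770 mm.
= 85.77 m.

85.77 m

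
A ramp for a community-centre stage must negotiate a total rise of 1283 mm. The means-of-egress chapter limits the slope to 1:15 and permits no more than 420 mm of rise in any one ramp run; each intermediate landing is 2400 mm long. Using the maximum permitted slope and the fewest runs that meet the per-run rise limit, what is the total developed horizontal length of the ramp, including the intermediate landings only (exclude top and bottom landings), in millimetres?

26445 mm

1283 / 420 = 3.055 → round up to 4 ramp runs. That means 3 intermediate landings.
Ramp run (horizontal) at 1:15: 1283 × 15 = 19245 mm.
Intermediate landings: 3 × 2400 = 7200 mm.
Total developed length = 19245 + 7200 = 26445 mm.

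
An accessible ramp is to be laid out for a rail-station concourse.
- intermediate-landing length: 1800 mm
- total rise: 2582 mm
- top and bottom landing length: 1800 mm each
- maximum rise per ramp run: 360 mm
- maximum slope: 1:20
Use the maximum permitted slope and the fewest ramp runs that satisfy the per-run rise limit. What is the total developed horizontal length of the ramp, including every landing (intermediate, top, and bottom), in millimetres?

2582 / 360 = 7.17, so 8 ramp runs are needed. That means 7 intermediate landings.
Horizontal run for 2582 mm of rise at 1:20 is 2582 × 20 = 51640 mm.
7 intermediate landings contribute 7 × 1800 = 12600 mm.
Top and bottom landings: 2 × 1800 = 3600 mm.
Total = 51640 + 12600 + 3600 = 67840 mm.

67840 mm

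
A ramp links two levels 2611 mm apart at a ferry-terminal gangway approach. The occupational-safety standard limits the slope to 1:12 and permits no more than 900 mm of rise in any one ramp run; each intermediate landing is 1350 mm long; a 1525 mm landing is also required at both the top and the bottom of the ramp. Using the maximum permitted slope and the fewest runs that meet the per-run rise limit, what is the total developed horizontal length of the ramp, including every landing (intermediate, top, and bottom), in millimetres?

2611 / 900 = 2.901 → round up to 3 ramp runs. That means 2 intermediate landings.
Horizontal run for 2611 mm of rise at 1:12 is 2611 × 12 = 31332 mm.
2 intermediate landings contribute 2 × 1350 = 2700 mm.
Top and bottom landings: 2 × 1525 = 3050 mm.
Total = 31332 + 2700 + 3050 = 37082 mm.

37082 mm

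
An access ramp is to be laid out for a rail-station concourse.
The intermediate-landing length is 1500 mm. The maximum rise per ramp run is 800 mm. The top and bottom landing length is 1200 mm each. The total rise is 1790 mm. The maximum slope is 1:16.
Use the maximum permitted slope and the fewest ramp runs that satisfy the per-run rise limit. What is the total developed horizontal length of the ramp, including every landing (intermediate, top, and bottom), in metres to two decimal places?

34.04 m

At most 800 each: 1790/800 = 2.24, giving 3 ramp runs. That means 2 intermediate landings.
Ramp run (horizontal) at 1:16: 1790 × 16 = 28640 mm.
Intermediate landings: 2 × 1500 = 3000 mm.
Top and bottom landings: 2 × 1200 = 2400 mm.
Total = 28640 + 3000 + 2400 = 34040 mm.
= 34.04 m.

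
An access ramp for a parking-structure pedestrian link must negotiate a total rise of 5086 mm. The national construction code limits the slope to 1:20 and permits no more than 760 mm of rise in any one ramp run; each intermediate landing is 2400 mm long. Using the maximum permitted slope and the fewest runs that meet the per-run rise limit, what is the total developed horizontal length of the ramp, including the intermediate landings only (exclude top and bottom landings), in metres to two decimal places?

5086 / 760 = 6.692 → round up to 7 ramp runs. That means 6 intermediate landings.
Horizontal run for 5086 mm of rise at 1:20 is 5086 × 20 = 101720 mm.
Intermediate landings: 6 × 2400 = 14400 mm.
Developed length = 101720 + 14400 = 116120 mm.
= 116.12 m.

116.12 m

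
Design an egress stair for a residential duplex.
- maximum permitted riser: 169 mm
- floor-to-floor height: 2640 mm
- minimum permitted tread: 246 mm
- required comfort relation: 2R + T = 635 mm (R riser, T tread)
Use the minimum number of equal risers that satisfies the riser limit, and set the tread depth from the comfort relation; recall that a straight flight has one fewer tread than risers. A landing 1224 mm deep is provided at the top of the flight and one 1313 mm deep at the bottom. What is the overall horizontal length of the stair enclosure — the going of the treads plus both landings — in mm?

7112 mm

At most 169 each: 2640/169 = 15.62, giving 16 risers.
Riser R = 2640 / 16 = 165 mm, within the 169 mm limit.
From 2R + T = 635: T = 635 − 330 = 305 mm.
16 risers give 15 treads; going = 15 × 305 = 4575 mm.
Enclosure = 4575 + 1224 + 1313 = 7112 mm.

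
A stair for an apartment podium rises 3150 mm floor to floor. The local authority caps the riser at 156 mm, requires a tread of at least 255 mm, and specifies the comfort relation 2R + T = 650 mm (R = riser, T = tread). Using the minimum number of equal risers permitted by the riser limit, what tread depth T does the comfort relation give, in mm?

350 mm

At most 156 each: 3150/156 = 20.19, giving 21 risers.
Each riser is 3150/21 = 150 mm (≤ 156 mm).
From 2R + T = 650: T = 650 − 300 = 350 mm.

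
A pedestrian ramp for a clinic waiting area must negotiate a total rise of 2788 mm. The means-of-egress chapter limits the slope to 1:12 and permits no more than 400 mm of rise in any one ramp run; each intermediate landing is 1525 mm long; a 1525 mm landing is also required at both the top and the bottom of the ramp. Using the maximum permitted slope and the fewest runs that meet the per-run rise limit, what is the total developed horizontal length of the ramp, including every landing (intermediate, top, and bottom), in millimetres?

2788 / 400 = 6.970 → round up to 7 ramp runs. That means 6 intermediate landings.
Horizontal run for 2788 mm of rise at 1:12 is 2788 × 12 = 33456 mm.
6 intermediate landings contribute 6 × 1525 = 9150 mm.
Top and bottom landings: 2 × 1525 = 3050 mm.
Total = 33456 + 9150 + 3050 = 45656 mm.

45656 mm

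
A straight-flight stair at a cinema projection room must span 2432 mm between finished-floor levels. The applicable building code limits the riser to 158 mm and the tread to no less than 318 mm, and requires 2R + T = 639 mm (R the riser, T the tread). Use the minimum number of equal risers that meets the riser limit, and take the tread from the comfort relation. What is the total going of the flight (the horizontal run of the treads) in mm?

5025 mm

2432 / 158 = 15.392 → round up to 16 risers.
Riser R = 2432 / 16 = 152 mm, within the 158 mm limit.
T = 639 − 2·152 = 335 mm, which satisfies the 318 mm minimum.
Going = (16 − 1) × 335 = 5025 mm.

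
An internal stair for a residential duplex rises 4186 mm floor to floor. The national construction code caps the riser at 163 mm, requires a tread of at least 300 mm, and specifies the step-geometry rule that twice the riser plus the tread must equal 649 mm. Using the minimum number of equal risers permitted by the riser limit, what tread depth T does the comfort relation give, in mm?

4186 / 163 = 25.68, so 26 risers are needed.
R = 4186 ÷ 26 = 161 mm.
Tread T = 649 − 2 × 161 = 327 mm (≥ 300 mm).

327 mm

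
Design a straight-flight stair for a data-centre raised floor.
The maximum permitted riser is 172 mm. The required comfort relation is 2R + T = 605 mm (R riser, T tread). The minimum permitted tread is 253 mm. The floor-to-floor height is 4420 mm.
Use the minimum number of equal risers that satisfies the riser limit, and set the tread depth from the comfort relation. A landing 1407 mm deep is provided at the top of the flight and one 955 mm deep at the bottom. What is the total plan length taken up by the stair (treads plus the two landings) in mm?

At most 172 each: 4420/172 = 25.70, giving 26 risers.
Riser R = 4420 / 26 = 170 mm, within the 172 mm limit.
T = 605 − 2·170 = 265 mm, which satisfies the 253 mm minimum.
26 risers give 25 treads; going = 25 × 265 = 6625 mm.
Enclosure = 6625 + 1407 + 955 = 8987 mm.

8987 mm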